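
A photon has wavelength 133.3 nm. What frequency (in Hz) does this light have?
2.2490e+15 Hz

Using the wave equation: c = fλ

Solving for frequency:
f = c/λ = (3×10⁸ m/s) / (133.3×10⁻⁹ m)
f = 2.2490e+15 Hz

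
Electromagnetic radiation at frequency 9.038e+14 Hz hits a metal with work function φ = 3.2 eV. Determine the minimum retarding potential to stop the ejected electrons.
0.5378 V

The stopping potential V_s satisfies: eV_s = KE_max

First, find KE_max using Einstein's equation:
E_photon = hf = (6.626×10⁻³⁴ J·s)(9.038e+14 Hz) = 3.7378 eV
KE_max = E_photon - φ = 3.7378 - 3.2 = 0.5378 eV

Since eV_s = KE_max:
V_s = KE_max/e = 0.5378 V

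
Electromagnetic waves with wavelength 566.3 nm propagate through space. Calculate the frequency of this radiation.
5.2939e+14 Hz

Using the wave equation: c = fλ

Solving for frequency:
f = c/λ = (3×10⁸ m/s) / (566.3×10⁻⁹ m)
f = 5.2939e+14 Hz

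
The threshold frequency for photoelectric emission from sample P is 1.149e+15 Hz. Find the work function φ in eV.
4.75 eV

At the threshold frequency, photon energy equals work function:
φ = hf₀

Calculating:
φ = (6.626×10⁻³⁴ J·s)(1.149e+15 Hz)
φ = 4.75 eV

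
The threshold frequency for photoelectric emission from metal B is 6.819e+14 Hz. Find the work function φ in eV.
2.82 eV

At the threshold frequency, photon energy equals work function:
φ = hf₀

Calculating:
φ = (6.626×10⁻³⁴ J·s)(6.819e+14 Hz)
φ = 2.82 eV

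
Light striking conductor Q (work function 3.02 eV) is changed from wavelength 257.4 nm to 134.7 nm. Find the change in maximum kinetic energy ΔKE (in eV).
4.3877 eV

Using Einstein's equation: KE_max = hc/λ - φ

For λ₁ = 257.4 nm:
KE₁ = hc/λ₁ - φ = 4.8168 - 3.02 = 1.7968 eV

For λ₂ = 134.7 nm:
KE₂ = hc/λ₂ - φ = 9.2045 - 3.02 = 6.1845 eV

Change in KE:
ΔKE = KE₂ - KE₁ = 6.1845 - 1.7968 = 4.3877 eV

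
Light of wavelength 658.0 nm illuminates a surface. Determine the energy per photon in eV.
1.8843 eV

Using E = hf = hc/λ:

E = hc/λ = (6.626×10⁻³⁴ J·s)(3×10⁸ m/s) / (658.0×10⁻⁹ m)
E = 1.8843 eV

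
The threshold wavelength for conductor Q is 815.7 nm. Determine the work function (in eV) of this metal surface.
1.52 eV

At the threshold wavelength, photon energy equals work function:
φ = hc/λ₀

Calculating:
φ = (6.626×10⁻³⁴ J·s)(3×10⁸ m/s) / (815.7×10⁻⁹ m)
φ = 1.52 eV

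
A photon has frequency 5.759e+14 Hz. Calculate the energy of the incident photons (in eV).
2.3817 eV

Using E = hf:

E = hf = (6.626×10⁻³⁴ J·s)(5.759e+14 Hz)
E = 2.3817 eV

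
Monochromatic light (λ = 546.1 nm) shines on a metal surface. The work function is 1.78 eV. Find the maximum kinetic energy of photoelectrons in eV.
0.4904 eV

Using Einstein's photoelectric equation: KE_max = hf - φ = hc/λ - φ

First, calculate the photon energy:
E_photon = hc/λ = (6.626×10⁻³⁴ J·s)(3×10⁸ m/s) / (546.1×10⁻⁹ m)
E_photon = 2.2704 eV

Then, the maximum kinetic energy:
KE_max = E_photon - φ = 2.2704 eV - 1.78 eV = 0.4904 eV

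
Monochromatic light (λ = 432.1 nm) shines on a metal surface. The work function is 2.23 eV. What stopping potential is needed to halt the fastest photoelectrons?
0.6393 V

The stopping potential V_s satisfies: eV_s = KE_max

First, find KE_max using Einstein's equation:
E_photon = hc/λ = 2.8693 eV
KE_max = E_photon - φ = 2.8693 - 2.23 = 0.6393 eV

Since eV_s = KE_max:
V_s = KE_max/e = 0.6393 V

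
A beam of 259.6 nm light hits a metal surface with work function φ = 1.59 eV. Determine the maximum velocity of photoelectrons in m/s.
1.0586e+06 m/s

First, find the maximum kinetic energy:
E_photon = hc/λ = 4.7760 eV
KE_max = E_photon - φ = 4.7760 - 1.59 = 3.1860 eV

Convert to Joules: KE_max = 3.1860 × 1.602×10⁻¹⁹ J = 5.1045e-19 J

Then use KE = ½mv² to find velocity:
v = √(2·KE/m) = √(2 × 5.1045e-19 J / 9.109e-31 kg)
v = 1.0586e+06 m/s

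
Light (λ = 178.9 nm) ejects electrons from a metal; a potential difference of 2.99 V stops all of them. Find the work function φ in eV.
3.94 eV

The stopping potential gives the maximum kinetic energy: KE_max = eV_s = 2.99 eV

From Einstein's photoelectric equation: KE_max = hc/λ - φ
Rearranging: φ = hc/λ - KE_max

Calculate photon energy:
E_photon = hc/λ = (6.626×10⁻³⁴ J·s)(3×10⁸ m/s) / (178.9×10⁻⁹ m) = 6.9304 eV

Therefore:
φ = 6.9304 - 2.99 = 3.94 eV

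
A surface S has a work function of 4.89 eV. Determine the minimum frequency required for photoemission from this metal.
1.1824e+15 Hz

The threshold frequency is when the photon energy equals the work function:
hf₀ = φ

Solving for f₀:
f₀ = φ/h = (4.89 eV × 1.602×10⁻¹⁹ J/eV) / (6.626×10⁻³⁴ J·s)
f₀ = 1.1824e+15 Hz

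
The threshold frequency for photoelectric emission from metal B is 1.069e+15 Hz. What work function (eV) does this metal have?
4.42 eV

At the threshold frequency, photon energy equals work function:
φ = hf₀

Calculating:
φ = (6.626×10⁻³⁴ J·s)(1.069e+15 Hz)
φ = 4.42 eV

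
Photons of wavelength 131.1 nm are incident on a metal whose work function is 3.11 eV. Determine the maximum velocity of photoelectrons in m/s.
1.4942e+06 m/s

First, find the maximum kinetic energy:
E_photon = hc/λ = 9.4572 eV
KE_max = E_photon - φ = 9.4572 - 3.11 = 6.3472 eV

Convert to Joules: KE_max = 6.3472 × 1.602×10⁻¹⁹ J = 1.0169e-18 J

Then use KE = ½mv² to find velocity:
v = √(2·KE/m) = √(2 × 1.0169e-18 J / 9.109e-31 kg)
v = 1.4942e+06 m/s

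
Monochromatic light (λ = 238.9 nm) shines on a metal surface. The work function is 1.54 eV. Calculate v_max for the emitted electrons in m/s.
1.1331e+06 m/s

First, find the maximum kinetic energy:
E_photon = hc/λ = 5.1898 eV
KE_max = E_photon - φ = 5.1898 - 1.54 = 3.6498 eV

Convert to Joules: KE_max = 3.6498 × 1.602×10⁻¹⁹ J = 5.8476e-19 J

Then use KE = ½mv² to find velocity:
v = √(2·KE/m) = √(2 × 5.8476e-19 J / 9.109e-31 kg)
v = 1.1331e+06 m/s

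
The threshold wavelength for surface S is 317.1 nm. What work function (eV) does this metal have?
3.91 eV

At the threshold wavelength, photon energy equals work function:
φ = hc/λ₀

Calculating:
φ = (6.626×10⁻³⁴ J·s)(3×10⁸ m/s) / (317.1×10⁻⁹ m)
φ = 3.91 eV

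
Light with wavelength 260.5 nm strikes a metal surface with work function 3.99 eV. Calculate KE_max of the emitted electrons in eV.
0.7695 eV

Using Einstein's photoelectric equation: KE_max = hf - φ = hc/λ - φ

First, calculate the photon energy:
E_photon = hc/λ = (6.626×10⁻³⁴ J·s)(3×10⁸ m/s) / (260.5×10⁻⁹ m)
E_photon = 4.7595 eV

Then, the maximum kinetic energy:
KE_max = E_photon - φ = 4.7595 eV - 3.99 eV = 0.7695 eV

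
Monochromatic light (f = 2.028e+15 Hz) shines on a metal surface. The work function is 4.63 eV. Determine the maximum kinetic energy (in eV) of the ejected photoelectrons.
3.7571 eV

Using Einstein's photoelectric equation: KE_max = hf - φ

First, calculate the photon energy:
E_photon = hf = (6.626×10⁻³⁴ J·s)(2.028e+15 Hz)
E_photon = 8.3871 eV

Then, the maximum kinetic energy:
KE_max = E_photon - φ = 8.3871 eV - 4.63 eV = 3.7571 eV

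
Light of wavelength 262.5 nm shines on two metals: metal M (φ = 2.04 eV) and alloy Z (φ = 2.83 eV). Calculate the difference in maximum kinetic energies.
0.7900 eV

Using KE_max = hc/λ - φ for each metal:

Photon energy: E = hc/λ = 4.7232 eV

For metal M (φ₁ = 2.04 eV):
KE₁ = E - φ₁ = 4.7232 - 2.04 = 2.6832 eV

For alloy Z (φ₂ = 2.83 eV):
KE₂ = E - φ₂ = 4.7232 - 2.83 = 1.8932 eV

Difference:
ΔKE = KE₁ - KE₂ = 2.6832 - 1.8932 = 0.7900 eV

Note: The difference equals the difference in work functions: 2.83 - 2.04 = 0.79 eV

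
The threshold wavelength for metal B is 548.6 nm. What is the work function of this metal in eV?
2.26 eV

At the threshold wavelength, photon energy equals work function:
φ = hc/λ₀

Calculating:
φ = (6.626×10⁻³⁴ J·s)(3×10⁸ m/s) / (548.6×10⁻⁹ m)
φ = 2.26 eV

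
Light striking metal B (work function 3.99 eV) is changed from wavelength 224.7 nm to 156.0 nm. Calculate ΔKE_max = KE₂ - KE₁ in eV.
2.4299 eV

Using Einstein's equation: KE_max = hc/λ - φ

For λ₁ = 224.7 nm:
KE₁ = hc/λ₁ - φ = 5.5178 - 3.99 = 1.5278 eV

For λ₂ = 156.0 nm:
KE₂ = hc/λ₂ - φ = 7.9477 - 3.99 = 3.9577 eV

Change in KE:
ΔKE = KE₂ - KE₁ = 3.9577 - 1.5278 = 2.4299 eV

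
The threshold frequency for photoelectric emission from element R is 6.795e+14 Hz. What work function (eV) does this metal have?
2.81 eV

At the threshold frequency, photon energy equals work function:
φ = hf₀

Calculating:
φ = (6.626×10⁻³⁴ J·s)(6.795e+14 Hz)
φ = 2.81 eV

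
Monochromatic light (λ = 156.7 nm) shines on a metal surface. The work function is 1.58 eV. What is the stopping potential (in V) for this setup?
6.3322 V

The stopping potential V_s satisfies: eV_s = KE_max

First, find KE_max using Einstein's equation:
E_photon = hc/λ = 7.9122 eV
KE_max = E_photon - φ = 7.9122 - 1.58 = 6.3322 eV

Since eV_s = KE_max:
V_s = KE_max/e = 6.3322 V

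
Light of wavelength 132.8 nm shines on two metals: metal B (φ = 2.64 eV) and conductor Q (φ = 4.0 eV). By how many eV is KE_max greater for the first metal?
1.3600 eV

Using KE_max = hc/λ - φ for each metal:

Photon energy: E = hc/λ = 9.3362 eV

For metal B (φ₁ = 2.64 eV):
KE₁ = E - φ₁ = 9.3362 - 2.64 = 6.6962 eV

For conductor Q (φ₂ = 4.0 eV):
KE₂ = E - φ₂ = 9.3362 - 4.0 = 5.3362 eV

Difference:
ΔKE = KE₁ - KE₂ = 6.6962 - 5.3362 = 1.3600 eV

Note: The difference equals the difference in work functions: 4.0 - 2.64 = 1.36 eV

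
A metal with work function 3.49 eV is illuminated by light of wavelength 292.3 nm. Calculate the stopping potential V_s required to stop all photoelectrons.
0.7517 V

The stopping potential V_s satisfies: eV_s = KE_max

First, find KE_max using Einstein's equation:
E_photon = hc/λ = 4.2417 eV
KE_max = E_photon - φ = 4.2417 - 3.49 = 0.7517 eV

Since eV_s = KE_max:
V_s = KE_max/e = 0.7517 V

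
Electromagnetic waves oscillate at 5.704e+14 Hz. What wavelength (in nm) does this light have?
525.58 nm

Using the wave equation: c = fλ

Solving for wavelength:
λ = c/f = (3×10⁸ m/s) / (5.704e+14 Hz)
λ = 525.58 nm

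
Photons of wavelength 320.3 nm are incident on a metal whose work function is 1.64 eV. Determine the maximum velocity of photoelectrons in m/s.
8.8586e+05 m/s

First, find the maximum kinetic energy:
E_photon = hc/λ = 3.8709 eV
KE_max = E_photon - φ = 3.8709 - 1.64 = 2.2309 eV

Convert to Joules: KE_max = 2.2309 × 1.602×10⁻¹⁹ J = 3.5743e-19 J

Then use KE = ½mv² to find velocity:
v = √(2·KE/m) = √(2 × 3.5743e-19 J / 9.109e-31 kg)
v = 8.8586e+05 m/s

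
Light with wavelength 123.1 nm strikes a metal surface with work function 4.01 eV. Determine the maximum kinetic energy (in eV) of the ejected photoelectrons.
6.0618 eV

Using Einstein's photoelectric equation: KE_max = hf - φ = hc/λ - φ

First, calculate the photon energy:
E_photon = hc/λ = (6.626×10⁻³⁴ J·s)(3×10⁸ m/s) / (123.1×10⁻⁹ m)
E_photon = 10.0718 eV

Then, the maximum kinetic energy:
KE_max = E_photon - φ = 10.0718 eV - 4.01 eV = 6.0618 eV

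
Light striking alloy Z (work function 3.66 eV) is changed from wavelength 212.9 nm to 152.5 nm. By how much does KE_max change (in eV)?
2.3065 eV

Using Einstein's equation: KE_max = hc/λ - φ

For λ₁ = 212.9 nm:
KE₁ = hc/λ₁ - φ = 5.8236 - 3.66 = 2.1636 eV

For λ₂ = 152.5 nm:
KE₂ = hc/λ₂ - φ = 8.1301 - 3.66 = 4.4701 eV

Change in KE:
ΔKE = KE₂ - KE₁ = 4.4701 - 2.1636 = 2.3065 eV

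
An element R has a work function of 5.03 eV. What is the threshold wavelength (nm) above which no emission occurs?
246.49 nm

The threshold wavelength is when the photon energy equals the work function:
hc/λ₀ = φ

Solving for λ₀:
λ₀ = hc/φ = (6.626×10⁻³⁴ J·s)(3×10⁸ m/s) / (5.03 eV × 1.602×10⁻¹⁹ J/eV)
λ₀ = 246.49 nm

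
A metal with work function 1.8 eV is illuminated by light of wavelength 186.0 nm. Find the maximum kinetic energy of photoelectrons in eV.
4.8658 eV

Using Einstein's photoelectric equation: KE_max = hf - φ = hc/λ - φ

First, calculate the photon energy:
E_photon = hc/λ = (6.626×10⁻³⁴ J·s)(3×10⁸ m/s) / (186.0×10⁻⁹ m)
E_photon = 6.6658 eV

Then, the maximum kinetic energy:
KE_max = E_photon - φ = 6.6658 eV - 1.8 eV = 4.8658 eV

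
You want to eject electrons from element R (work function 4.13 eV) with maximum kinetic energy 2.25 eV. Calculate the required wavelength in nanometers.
194.33 nm

From Einstein's equation: KE_max = hc/λ - φ

Rearranging for λ:
hc/λ = KE_max + φ
λ = hc/(KE_max + φ)

Required photon energy:
E_photon = KE_max + φ = 2.25 + 4.13 = 6.38 eV

Required wavelength:
λ = hc/E_photon = (6.626×10⁻³⁴)(3×10⁸) / (6.38 × 1.602×10⁻¹⁹)
λ = 194.33 nm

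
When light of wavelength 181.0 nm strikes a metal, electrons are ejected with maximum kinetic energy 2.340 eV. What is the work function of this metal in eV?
4.51 eV

From Einstein's photoelectric equation: KE_max = hf - φ = hc/λ - φ

Rearranging for φ:
φ = hc/λ - KE_max

Calculate photon energy:
E_photon = hc/λ = 6.8500 eV

Therefore:
φ = 6.8500 - 2.340 = 4.51 eV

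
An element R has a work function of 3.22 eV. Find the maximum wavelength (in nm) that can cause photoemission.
385.04 nm

The threshold wavelength is when the photon energy equals the work function:
hc/λ₀ = φ

Solving for λ₀:
λ₀ = hc/φ = (6.626×10⁻³⁴ J·s)(3×10⁸ m/s) / (3.22 eV × 1.602×10⁻¹⁹ J/eV)
λ₀ = 385.04 nm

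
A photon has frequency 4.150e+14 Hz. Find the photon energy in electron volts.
1.7163 eV

Using E = hf:

E = hf = (6.626×10⁻³⁴ J·s)(4.150e+14 Hz)
E = 1.7163 eV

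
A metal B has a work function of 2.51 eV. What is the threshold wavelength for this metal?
493.96 nm

The threshold wavelength is when the photon energy equals the work function:
hc/λ₀ = φ

Solving for λ₀:
λ₀ = hc/φ = (6.626×10⁻³⁴ J·s)(3×10⁸ m/s) / (2.51 eV × 1.602×10⁻¹⁹ J/eV)
λ₀ = 493.96 nm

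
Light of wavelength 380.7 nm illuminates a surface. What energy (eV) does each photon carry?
3.2567 eV

Using E = hf = hc/λ:

E = hc/λ = (6.626×10⁻³⁴ J·s)(3×10⁸ m/s) / (380.7×10⁻⁹ m)
E = 3.2567 eV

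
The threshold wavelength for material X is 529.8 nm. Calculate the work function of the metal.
2.34 eV

At the threshold wavelength, photon energy equals work function:
φ = hc/λ₀

Calculating:
φ = (6.626×10⁻³⁴ J·s)(3×10⁸ m/s) / (529.8×10⁻⁹ m)
φ = 2.34 eV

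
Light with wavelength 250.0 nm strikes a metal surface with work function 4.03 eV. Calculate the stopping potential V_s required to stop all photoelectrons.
0.9294 V

The stopping potential V_s satisfies: eV_s = KE_max

First, find KE_max using Einstein's equation:
E_photon = hc/λ = 4.9594 eV
KE_max = E_photon - φ = 4.9594 - 4.03 = 0.9294 eV

Since eV_s = KE_max:
V_s = KE_max/e = 0.9294 V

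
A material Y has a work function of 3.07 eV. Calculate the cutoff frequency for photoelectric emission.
7.4232e+14 Hz

The threshold frequency is when the photon energy equals the work function:
hf₀ = φ

Solving for f₀:
f₀ = φ/h = (3.07 eV × 1.602×10⁻¹⁹ J/eV) / (6.626×10⁻³⁴ J·s)
f₀ = 7.4232e+14 Hz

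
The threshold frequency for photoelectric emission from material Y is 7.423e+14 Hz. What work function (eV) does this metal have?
3.07 eV

At the threshold frequency, photon energy equals work function:
φ = hf₀

Calculating:
φ = (6.626×10⁻³⁴ J·s)(7.423e+14 Hz)
φ = 3.07 eV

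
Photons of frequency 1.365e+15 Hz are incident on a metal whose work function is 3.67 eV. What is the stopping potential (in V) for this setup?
1.9752 V

The stopping potential V_s satisfies: eV_s = KE_max

First, find KE_max using Einstein's equation:
E_photon = hf = (6.626×10⁻³⁴ J·s)(1.365e+15 Hz) = 5.6452 eV
KE_max = E_photon - φ = 5.6452 - 3.67 = 1.9752 eV

Since eV_s = KE_max:
V_s = KE_max/e = 1.9752 V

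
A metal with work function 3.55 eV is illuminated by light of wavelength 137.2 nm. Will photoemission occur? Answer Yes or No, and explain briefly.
Yes

For photoemission, the photon energy must exceed the work function.

Photon energy: E = hc/λ = 9.0367 eV
Work function: φ = 3.55 eV

Since E_photon (9.0367 eV) > φ (3.55 eV), photoemission WILL occur.
The threshold wavelength is λ₀ = hc/φ = 349.3 nm.
Since 137.2 nm < 349.3 nm, the light has sufficient energy.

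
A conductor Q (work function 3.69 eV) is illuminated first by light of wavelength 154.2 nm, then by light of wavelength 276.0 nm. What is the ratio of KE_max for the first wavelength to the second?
5.4233

Using Einstein's equation: KE_max = hc/λ - φ

For λ₁ = 154.2 nm:
E₁ = hc/λ₁ = 8.0405 eV
KE₁ = E₁ - φ = 8.0405 - 3.69 = 4.3505 eV

For λ₂ = 276.0 nm:
E₂ = hc/λ₂ = 4.4922 eV
KE₂ = E₂ - φ = 4.4922 - 3.69 = 0.8022 eV

Ratio: KE₁/KE₂ = 4.3505/0.8022 = 5.4233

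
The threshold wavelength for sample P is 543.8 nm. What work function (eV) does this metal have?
2.28 eV

At the threshold wavelength, photon energy equals work function:
φ = hc/λ₀

Calculating:
φ = (6.626×10⁻³⁴ J·s)(3×10⁸ m/s) / (543.8×10⁻⁹ m)
φ = 2.28 eV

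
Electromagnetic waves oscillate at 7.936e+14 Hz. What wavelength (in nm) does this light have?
377.76 nm

Using the wave equation: c = fλ

Solving for wavelength:
λ = c/f = (3×10⁸ m/s) / (7.936e+14 Hz)
λ = 377.76 nm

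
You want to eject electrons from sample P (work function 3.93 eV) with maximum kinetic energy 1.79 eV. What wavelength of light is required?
216.76 nm

From Einstein's equation: KE_max = hc/λ - φ

Rearranging for λ:
hc/λ = KE_max + φ
λ = hc/(KE_max + φ)

Required photon energy:
E_photon = KE_max + φ = 1.79 + 3.93 = 5.72 eV

Required wavelength:
λ = hc/E_photon = (6.626×10⁻³⁴)(3×10⁸) / (5.72 × 1.602×10⁻¹⁹)
λ = 216.76 nm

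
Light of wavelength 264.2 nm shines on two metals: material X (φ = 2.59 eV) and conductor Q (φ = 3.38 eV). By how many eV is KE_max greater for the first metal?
0.7900 eV

Using KE_max = hc/λ - φ for each metal:

Photon energy: E = hc/λ = 4.6928 eV

For material X (φ₁ = 2.59 eV):
KE₁ = E - φ₁ = 4.6928 - 2.59 = 2.1028 eV

For conductor Q (φ₂ = 3.38 eV):
KE₂ = E - φ₂ = 4.6928 - 3.38 = 1.3128 eV

Difference:
ΔKE = KE₁ - KE₂ = 2.1028 - 1.3128 = 0.7900 eV

Note: The difference equals the difference in work functions: 3.38 - 2.59 = 0.79 eV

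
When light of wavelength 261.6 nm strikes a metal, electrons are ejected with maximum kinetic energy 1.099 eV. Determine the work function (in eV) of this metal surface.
3.64 eV

From Einstein's photoelectric equation: KE_max = hf - φ = hc/λ - φ

Rearranging for φ:
φ = hc/λ - KE_max

Calculate photon energy:
E_photon = hc/λ = 4.7395 eV

Therefore:
φ = 4.7395 - 1.099 = 3.64 eV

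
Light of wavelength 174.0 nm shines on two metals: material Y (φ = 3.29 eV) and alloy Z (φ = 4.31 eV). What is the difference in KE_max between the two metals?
1.0200 eV

Using KE_max = hc/λ - φ for each metal:

Photon energy: E = hc/λ = 7.1255 eV

For material Y (φ₁ = 3.29 eV):
KE₁ = E - φ₁ = 7.1255 - 3.29 = 3.8355 eV

For alloy Z (φ₂ = 4.31 eV):
KE₂ = E - φ₂ = 7.1255 - 4.31 = 2.8155 eV

Difference:
ΔKE = KE₁ - KE₂ = 3.8355 - 2.8155 = 1.0200 eV

Note: The difference equals the difference in work functions: 4.31 - 3.29 = 1.02 eV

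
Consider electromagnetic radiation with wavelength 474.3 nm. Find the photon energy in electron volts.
2.6140 eV

Using E = hf = hc/λ:

E = hc/λ = (6.626×10⁻³⁴ J·s)(3×10⁸ m/s) / (474.3×10⁻⁹ m)
E = 2.6140 eV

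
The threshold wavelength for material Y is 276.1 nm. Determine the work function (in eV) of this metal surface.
4.49 eV

At the threshold wavelength, photon energy equals work function:
φ = hc/λ₀

Calculating:
φ = (6.626×10⁻³⁴ J·s)(3×10⁸ m/s) / (276.1×10⁻⁹ m)
φ = 4.49 eV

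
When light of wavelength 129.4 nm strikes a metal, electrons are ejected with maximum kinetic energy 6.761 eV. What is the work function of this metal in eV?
2.82 eV

From Einstein's photoelectric equation: KE_max = hf - φ = hc/λ - φ

Rearranging for φ:
φ = hc/λ - KE_max

Calculate photon energy:
E_photon = hc/λ = 9.5815 eV

Therefore:
φ = 9.5815 - 6.761 = 2.82 eV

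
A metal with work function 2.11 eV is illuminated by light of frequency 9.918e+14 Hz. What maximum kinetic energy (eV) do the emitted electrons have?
1.9918 eV

Using Einstein's photoelectric equation: KE_max = hf - φ

First, calculate the photon energy:
E_photon = hf = (6.626×10⁻³⁴ J·s)(9.918e+14 Hz)
E_photon = 4.1018 eV

Then, the maximum kinetic energy:
KE_max = E_photon - φ = 4.1018 eV - 2.11 eV = 1.9918 eV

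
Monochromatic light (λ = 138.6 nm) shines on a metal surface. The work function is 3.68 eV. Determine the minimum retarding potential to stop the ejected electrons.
5.2655 V

The stopping potential V_s satisfies: eV_s = KE_max

First, find KE_max using Einstein's equation:
E_photon = hc/λ = 8.9455 eV
KE_max = E_photon - φ = 8.9455 - 3.68 = 5.2655 eV

Since eV_s = KE_max:
V_s = KE_max/e = 5.2655 V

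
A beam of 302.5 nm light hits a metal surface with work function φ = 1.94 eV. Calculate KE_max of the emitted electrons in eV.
2.1587 eV

Using Einstein's photoelectric equation: KE_max = hf - φ = hc/λ - φ

First, calculate the photon energy:
E_photon = hc/λ = (6.626×10⁻³⁴ J·s)(3×10⁸ m/s) / (302.5×10⁻⁹ m)
E_photon = 4.0987 eV

Then, the maximum kinetic energy:
KE_max = E_photon - φ = 4.0987 eV - 1.94 eV = 2.1587 eV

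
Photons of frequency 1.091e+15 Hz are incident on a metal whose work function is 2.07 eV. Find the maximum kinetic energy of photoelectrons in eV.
2.4420 eV

Using Einstein's photoelectric equation: KE_max = hf - φ

First, calculate the photon energy:
E_photon = hf = (6.626×10⁻³⁴ J·s)(1.091e+15 Hz)
E_photon = 4.5120 eV

Then, the maximum kinetic energy:
KE_max = E_photon - φ = 4.5120 eV - 2.07 eV = 2.4420 eV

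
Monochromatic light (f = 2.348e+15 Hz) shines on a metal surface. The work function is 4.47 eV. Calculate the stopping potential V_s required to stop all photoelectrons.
5.2405 V

The stopping potential V_s satisfies: eV_s = KE_max

First, find KE_max using Einstein's equation:
E_photon = hf = (6.626×10⁻³⁴ J·s)(2.348e+15 Hz) = 9.7105 eV
KE_max = E_photon - φ = 9.7105 - 4.47 = 5.2405 eV

Since eV_s = KE_max:
V_s = KE_max/e = 5.2405 V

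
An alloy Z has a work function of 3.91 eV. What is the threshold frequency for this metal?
9.4543e+14 Hz

The threshold frequency is when the photon energy equals the work function:
hf₀ = φ

Solving for f₀:
f₀ = φ/h = (3.91 eV × 1.602×10⁻¹⁹ J/eV) / (6.626×10⁻³⁴ J·s)
f₀ = 9.4543e+14 Hz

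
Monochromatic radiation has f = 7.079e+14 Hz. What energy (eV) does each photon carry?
2.9276 eV

Using E = hf:

E = hf = (6.626×10⁻³⁴ J·s)(7.079e+14 Hz)
E = 2.9276 eV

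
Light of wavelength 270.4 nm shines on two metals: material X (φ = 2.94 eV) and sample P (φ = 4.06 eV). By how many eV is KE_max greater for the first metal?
1.1200 eV

Using KE_max = hc/λ - φ for each metal:

Photon energy: E = hc/λ = 4.5852 eV

For material X (φ₁ = 2.94 eV):
KE₁ = E - φ₁ = 4.5852 - 2.94 = 1.6452 eV

For sample P (φ₂ = 4.06 eV):
KE₂ = E - φ₂ = 4.5852 - 4.06 = 0.5252 eV

Difference:
ΔKE = KE₁ - KE₂ = 1.6452 - 0.5252 = 1.1200 eV

Note: The difference equals the difference in work functions: 4.06 - 2.94 = 1.12 eV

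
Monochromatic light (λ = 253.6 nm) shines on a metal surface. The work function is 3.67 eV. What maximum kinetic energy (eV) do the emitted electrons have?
1.2190 eV

Using Einstein's photoelectric equation: KE_max = hf - φ = hc/λ - φ

First, calculate the photon energy:
E_photon = hc/λ = (6.626×10⁻³⁴ J·s)(3×10⁸ m/s) / (253.6×10⁻⁹ m)
E_photon = 4.8890 eV

Then, the maximum kinetic energy:
KE_max = E_photon - φ = 4.8890 eV - 3.67 eV = 1.2190 eV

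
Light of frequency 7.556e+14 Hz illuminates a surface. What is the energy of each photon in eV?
3.1249 eV

Using E = hf:

E = hf = (6.626×10⁻³⁴ J·s)(7.556e+14 Hz)
E = 3.1249 eV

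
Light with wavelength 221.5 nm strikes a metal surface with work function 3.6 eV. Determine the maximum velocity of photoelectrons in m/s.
8.3824e+05 m/s

First, find the maximum kinetic energy:
E_photon = hc/λ = 5.5975 eV
KE_max = E_photon - φ = 5.5975 - 3.6 = 1.9975 eV

Convert to Joules: KE_max = 1.9975 × 1.602×10⁻¹⁹ J = 3.2003e-19 J

Then use KE = ½mv² to find velocity:
v = √(2·KE/m) = √(2 × 3.2003e-19 J / 9.109e-31 kg)
v = 8.3824e+05 m/s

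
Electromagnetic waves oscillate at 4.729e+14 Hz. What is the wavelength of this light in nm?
633.94 nm

Using the wave equation: c = fλ

Solving for wavelength:
λ = c/f = (3×10⁸ m/s) / (4.729e+14 Hz)
λ = 633.94 nm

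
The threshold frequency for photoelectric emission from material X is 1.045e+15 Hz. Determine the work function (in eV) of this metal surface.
4.32 eV

At the threshold frequency, photon energy equals work function:
φ = hf₀

Calculating:
φ = (6.626×10⁻³⁴ J·s)(1.045e+15 Hz)
φ = 4.32 eV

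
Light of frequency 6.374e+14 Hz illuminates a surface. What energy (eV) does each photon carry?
2.6361 eV

Using E = hf:

E = hf = (6.626×10⁻³⁴ J·s)(6.374e+14 Hz)
E = 2.6361 eV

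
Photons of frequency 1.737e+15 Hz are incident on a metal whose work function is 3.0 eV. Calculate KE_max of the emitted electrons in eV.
4.1837 eV

Using Einstein's photoelectric equation: KE_max = hf - φ

First, calculate the photon energy:
E_photon = hf = (6.626×10⁻³⁴ J·s)(1.737e+15 Hz)
E_photon = 7.1837 eV

Then, the maximum kinetic energy:
KE_max = E_photon - φ = 7.1837 eV - 3.0 eV = 4.1837 eV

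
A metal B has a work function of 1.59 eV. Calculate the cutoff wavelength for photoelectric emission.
779.77 nm

The threshold wavelength is when the photon energy equals the work function:
hc/λ₀ = φ

Solving for λ₀:
λ₀ = hc/φ = (6.626×10⁻³⁴ J·s)(3×10⁸ m/s) / (1.59 eV × 1.602×10⁻¹⁹ J/eV)
λ₀ = 779.77 nm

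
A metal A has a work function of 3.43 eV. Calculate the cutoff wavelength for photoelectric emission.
361.47 nm

The threshold wavelength is when the photon energy equals the work function:
hc/λ₀ = φ

Solving for λ₀:
λ₀ = hc/φ = (6.626×10⁻³⁴ J·s)(3×10⁸ m/s) / (3.43 eV × 1.602×10⁻¹⁹ J/eV)
λ₀ = 361.47 nm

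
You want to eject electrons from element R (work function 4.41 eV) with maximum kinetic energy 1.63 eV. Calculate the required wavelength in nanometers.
205.27 nm

From Einstein's equation: KE_max = hc/λ - φ

Rearranging for λ:
hc/λ = KE_max + φ
λ = hc/(KE_max + φ)

Required photon energy:
E_photon = KE_max + φ = 1.63 + 4.41 = 6.04 eV

Required wavelength:
λ = hc/E_photon = (6.626×10⁻³⁴)(3×10⁸) / (6.04 × 1.602×10⁻¹⁹)
λ = 205.27 nm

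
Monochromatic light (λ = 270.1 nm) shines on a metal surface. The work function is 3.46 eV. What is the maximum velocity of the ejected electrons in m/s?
6.3056e+05 m/s

First, find the maximum kinetic energy:
E_photon = hc/λ = 4.5903 eV
KE_max = E_photon - φ = 4.5903 - 3.46 = 1.1303 eV

Convert to Joules: KE_max = 1.1303 × 1.602×10⁻¹⁹ J = 1.8110e-19 J

Then use KE = ½mv² to find velocity:
v = √(2·KE/m) = √(2 × 1.8110e-19 J / 9.109e-31 kg)
v = 6.3056e+05 m/s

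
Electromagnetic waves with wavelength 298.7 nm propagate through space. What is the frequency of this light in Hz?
1.0037e+15 Hz

Using the wave equation: c = fλ

Solving for frequency:
f = c/λ = (3×10⁸ m/s) / (298.7×10⁻⁹ m)
f = 1.0037e+15 Hz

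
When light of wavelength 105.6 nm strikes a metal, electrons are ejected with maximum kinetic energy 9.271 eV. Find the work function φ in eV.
2.47 eV

From Einstein's photoelectric equation: KE_max = hf - φ = hc/λ - φ

Rearranging for φ:
φ = hc/λ - KE_max

Calculate photon energy:
E_photon = hc/λ = 11.7409 eV

Therefore:
φ = 11.7409 - 9.271 = 2.47 eV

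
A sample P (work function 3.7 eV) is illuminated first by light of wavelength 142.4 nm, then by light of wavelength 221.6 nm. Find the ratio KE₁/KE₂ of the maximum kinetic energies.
2.6422

Using Einstein's equation: KE_max = hc/λ - φ

For λ₁ = 142.4 nm:
E₁ = hc/λ₁ = 8.7068 eV
KE₁ = E₁ - φ = 8.7068 - 3.7 = 5.0068 eV

For λ₂ = 221.6 nm:
E₂ = hc/λ₂ = 5.5950 eV
KE₂ = E₂ - φ = 5.5950 - 3.7 = 1.8950 eV

Ratio: KE₁/KE₂ = 5.0068/1.8950 = 2.6422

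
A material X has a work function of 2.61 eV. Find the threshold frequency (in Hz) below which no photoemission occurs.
6.3110e+14 Hz

The threshold frequency is when the photon energy equals the work function:
hf₀ = φ

Solving for f₀:
f₀ = φ/h = (2.61 eV × 1.602×10⁻¹⁹ J/eV) / (6.626×10⁻³⁴ J·s)
f₀ = 6.3110e+14 Hz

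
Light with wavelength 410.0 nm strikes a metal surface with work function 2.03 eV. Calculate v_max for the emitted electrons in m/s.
5.9132e+05 m/s

First, find the maximum kinetic energy:
E_photon = hc/λ = 3.0240 eV
KE_max = E_photon - φ = 3.0240 - 2.03 = 0.9940 eV

Convert to Joules: KE_max = 0.9940 × 1.602×10⁻¹⁹ J = 1.5926e-19 J

Then use KE = ½mv² to find velocity:
v = √(2·KE/m) = √(2 × 1.5926e-19 J / 9.109e-31 kg)
v = 5.9132e+05 m/s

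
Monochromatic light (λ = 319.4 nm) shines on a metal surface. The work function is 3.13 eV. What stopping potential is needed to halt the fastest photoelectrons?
0.7518 V

The stopping potential V_s satisfies: eV_s = KE_max

First, find KE_max using Einstein's equation:
E_photon = hc/λ = 3.8818 eV
KE_max = E_photon - φ = 3.8818 - 3.13 = 0.7518 eV

Since eV_s = KE_max:
V_s = KE_max/e = 0.7518 V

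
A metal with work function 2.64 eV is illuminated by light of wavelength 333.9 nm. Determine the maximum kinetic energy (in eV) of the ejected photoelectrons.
1.0732 eV

Using Einstein's photoelectric equation: KE_max = hf - φ = hc/λ - φ

First, calculate the photon energy:
E_photon = hc/λ = (6.626×10⁻³⁴ J·s)(3×10⁸ m/s) / (333.9×10⁻⁹ m)
E_photon = 3.7132 eV

Then, the maximum kinetic energy:
KE_max = E_photon - φ = 3.7132 eV - 2.64 eV = 1.0732 eV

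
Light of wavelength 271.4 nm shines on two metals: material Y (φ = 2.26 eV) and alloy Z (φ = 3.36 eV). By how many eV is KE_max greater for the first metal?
1.1000 eV

Using KE_max = hc/λ - φ for each metal:

Photon energy: E = hc/λ = 4.5683 eV

For material Y (φ₁ = 2.26 eV):
KE₁ = E - φ₁ = 4.5683 - 2.26 = 2.3083 eV

For alloy Z (φ₂ = 3.36 eV):
KE₂ = E - φ₂ = 4.5683 - 3.36 = 1.2083 eV

Difference:
ΔKE = KE₁ - KE₂ = 2.3083 - 1.2083 = 1.1000 eV

Note: The difference equals the difference in work functions: 3.36 - 2.26 = 1.10 eV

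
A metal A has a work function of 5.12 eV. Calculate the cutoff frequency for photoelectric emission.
1.2380e+15 Hz

The threshold frequency is when the photon energy equals the work function:
hf₀ = φ

Solving for f₀:
f₀ = φ/h = (5.12 eV × 1.602×10⁻¹⁹ J/eV) / (6.626×10⁻³⁴ J·s)
f₀ = 1.2380e+15 Hz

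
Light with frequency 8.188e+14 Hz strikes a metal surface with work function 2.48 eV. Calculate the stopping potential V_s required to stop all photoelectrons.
0.9063 V

The stopping potential V_s satisfies: eV_s = KE_max

First, find KE_max using Einstein's equation:
E_photon = hf = (6.626×10⁻³⁴ J·s)(8.188e+14 Hz) = 3.3863 eV
KE_max = E_photon - φ = 3.3863 - 2.48 = 0.9063 eV

Since eV_s = KE_max:
V_s = KE_max/e = 0.9063 V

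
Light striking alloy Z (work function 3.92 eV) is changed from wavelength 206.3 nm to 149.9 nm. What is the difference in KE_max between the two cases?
2.2612 eV

Using Einstein's equation: KE_max = hc/λ - φ

For λ₁ = 206.3 nm:
KE₁ = hc/λ₁ - φ = 6.0099 - 3.92 = 2.0899 eV

For λ₂ = 149.9 nm:
KE₂ = hc/λ₂ - φ = 8.2711 - 3.92 = 4.3511 eV

Change in KE:
ΔKE = KE₂ - KE₁ = 4.3511 - 2.0899 = 2.2612 eV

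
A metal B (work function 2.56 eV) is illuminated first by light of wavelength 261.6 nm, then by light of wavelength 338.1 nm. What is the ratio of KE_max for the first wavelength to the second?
1.9686

Using Einstein's equation: KE_max = hc/λ - φ

For λ₁ = 261.6 nm:
E₁ = hc/λ₁ = 4.7395 eV
KE₁ = E₁ - φ = 4.7395 - 2.56 = 2.1795 eV

For λ₂ = 338.1 nm:
E₂ = hc/λ₂ = 3.6671 eV
KE₂ = E₂ - φ = 3.6671 - 2.56 = 1.1071 eV

Ratio: KE₁/KE₂ = 2.1795/1.1071 = 1.9686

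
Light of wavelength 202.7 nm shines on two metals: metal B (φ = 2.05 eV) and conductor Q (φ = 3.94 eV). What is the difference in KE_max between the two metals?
1.8900 eV

Using KE_max = hc/λ - φ for each metal:

Photon energy: E = hc/λ = 6.1166 eV

For metal B (φ₁ = 2.05 eV):
KE₁ = E - φ₁ = 6.1166 - 2.05 = 4.0666 eV

For conductor Q (φ₂ = 3.94 eV):
KE₂ = E - φ₂ = 6.1166 - 3.94 = 2.1766 eV

Difference:
ΔKE = KE₁ - KE₂ = 4.0666 - 2.1766 = 1.8900 eV

Note: The difference equals the difference in work functions: 3.94 - 2.05 = 1.89 eV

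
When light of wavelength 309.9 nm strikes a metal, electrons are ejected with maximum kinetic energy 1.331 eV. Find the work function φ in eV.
2.67 eV

From Einstein's photoelectric equation: KE_max = hf - φ = hc/λ - φ

Rearranging for φ:
φ = hc/λ - KE_max

Calculate photon energy:
E_photon = hc/λ = 4.0008 eV

Therefore:
φ = 4.0008 - 1.331 = 2.67 eV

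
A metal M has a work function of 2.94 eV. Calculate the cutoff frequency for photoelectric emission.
7.1089e+14 Hz

The threshold frequency is when the photon energy equals the work function:
hf₀ = φ

Solving for f₀:
f₀ = φ/h = (2.94 eV × 1.602×10⁻¹⁹ J/eV) / (6.626×10⁻³⁴ J·s)
f₀ = 7.1089e+14 Hz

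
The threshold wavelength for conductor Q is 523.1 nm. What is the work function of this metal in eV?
2.37 eV

At the threshold wavelength, photon energy equals work function:
φ = hc/λ₀

Calculating:
φ = (6.626×10⁻³⁴ J·s)(3×10⁸ m/s) / (523.1×10⁻⁹ m)
φ = 2.37 eV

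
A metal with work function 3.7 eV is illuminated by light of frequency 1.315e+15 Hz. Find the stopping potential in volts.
1.7384 V

The stopping potential V_s satisfies: eV_s = KE_max

First, find KE_max using Einstein's equation:
E_photon = hf = (6.626×10⁻³⁴ J·s)(1.315e+15 Hz) = 5.4384 eV
KE_max = E_photon - φ = 5.4384 - 3.7 = 1.7384 eV

Since eV_s = KE_max:
V_s = KE_max/e = 1.7384 V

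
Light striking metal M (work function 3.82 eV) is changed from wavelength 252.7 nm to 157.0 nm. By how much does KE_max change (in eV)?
2.9907 eV

Using Einstein's equation: KE_max = hc/λ - φ

For λ₁ = 252.7 nm:
KE₁ = hc/λ₁ - φ = 4.9064 - 3.82 = 1.0864 eV

For λ₂ = 157.0 nm:
KE₂ = hc/λ₂ - φ = 7.8971 - 3.82 = 4.0771 eV

Change in KE:
ΔKE = KE₂ - KE₁ = 4.0771 - 1.0864 = 2.9907 eV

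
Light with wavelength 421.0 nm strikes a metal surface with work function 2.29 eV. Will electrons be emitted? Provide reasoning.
Yes

For photoemission, the photon energy must exceed the work function.

Photon energy: E = hc/λ = 2.9450 eV
Work function: φ = 2.29 eV

Since E_photon (2.9450 eV) > φ (2.29 eV), photoemission WILL occur.
The threshold wavelength is λ₀ = hc/φ = 541.4 nm.
Since 421.0 nm < 541.4 nm, the light has sufficient energy.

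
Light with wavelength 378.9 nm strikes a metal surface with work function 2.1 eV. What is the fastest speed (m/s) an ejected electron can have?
6.4214e+05 m/s

First, find the maximum kinetic energy:
E_photon = hc/λ = 3.2722 eV
KE_max = E_photon - φ = 3.2722 - 2.1 = 1.1722 eV

Convert to Joules: KE_max = 1.1722 × 1.602×10⁻¹⁹ J = 1.8781e-19 J

Then use KE = ½mv² to find velocity:
v = √(2·KE/m) = √(2 × 1.8781e-19 J / 9.109e-31 kg)
v = 6.4214e+05 m/s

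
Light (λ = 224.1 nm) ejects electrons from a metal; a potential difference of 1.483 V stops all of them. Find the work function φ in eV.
4.05 eV

The stopping potential gives the maximum kinetic energy: KE_max = eV_s = 1.483 eV

From Einstein's photoelectric equation: KE_max = hc/λ - φ
Rearranging: φ = hc/λ - KE_max

Calculate photon energy:
E_photon = hc/λ = (6.626×10⁻³⁴ J·s)(3×10⁸ m/s) / (224.1×10⁻⁹ m) = 5.5325 eV

Therefore:
φ = 5.5325 - 1.483 = 4.05 eV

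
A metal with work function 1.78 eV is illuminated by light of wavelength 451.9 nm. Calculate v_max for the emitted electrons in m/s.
5.8221e+05 m/s

First, find the maximum kinetic energy:
E_photon = hc/λ = 2.7436 eV
KE_max = E_photon - φ = 2.7436 - 1.78 = 0.9636 eV

Convert to Joules: KE_max = 0.9636 × 1.602×10⁻¹⁹ J = 1.5439e-19 J

Then use KE = ½mv² to find velocity:
v = √(2·KE/m) = √(2 × 1.5439e-19 J / 9.109e-31 kg)
v = 5.8221e+05 m/s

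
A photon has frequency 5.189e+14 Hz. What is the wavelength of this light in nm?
577.75 nm

Using the wave equation: c = fλ

Solving for wavelength:
λ = c/f = (3×10⁸ m/s) / (5.189e+14 Hz)
λ = 577.75 nm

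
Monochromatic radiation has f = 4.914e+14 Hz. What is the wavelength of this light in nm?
610.08 nm

Using the wave equation: c = fλ

Solving for wavelength:
λ = c/f = (3×10⁸ m/s) / (4.914e+14 Hz)
λ = 610.08 nm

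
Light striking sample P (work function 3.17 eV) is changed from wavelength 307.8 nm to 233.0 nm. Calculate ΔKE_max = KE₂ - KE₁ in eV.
1.2931 eV

Using Einstein's equation: KE_max = hc/λ - φ

For λ₁ = 307.8 nm:
KE₁ = hc/λ₁ - φ = 4.0281 - 3.17 = 0.8581 eV

For λ₂ = 233.0 nm:
KE₂ = hc/λ₂ - φ = 5.3212 - 3.17 = 2.1512 eV

Change in KE:
ΔKE = KE₂ - KE₁ = 2.1512 - 0.8581 = 1.2931 eV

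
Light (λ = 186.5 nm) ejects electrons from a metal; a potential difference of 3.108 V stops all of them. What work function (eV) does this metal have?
3.54 eV

The stopping potential gives the maximum kinetic energy: KE_max = eV_s = 3.108 eV

From Einstein's photoelectric equation: KE_max = hc/λ - φ
Rearranging: φ = hc/λ - KE_max

Calculate photon energy:
E_photon = hc/λ = (6.626×10⁻³⁴ J·s)(3×10⁸ m/s) / (186.5×10⁻⁹ m) = 6.6479 eV

Therefore:
φ = 6.6479 - 3.108 = 3.54 eV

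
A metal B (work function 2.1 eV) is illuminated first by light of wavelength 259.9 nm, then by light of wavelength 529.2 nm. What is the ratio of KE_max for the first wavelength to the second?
10.9958

Using Einstein's equation: KE_max = hc/λ - φ

For λ₁ = 259.9 nm:
E₁ = hc/λ₁ = 4.7705 eV
KE₁ = E₁ - φ = 4.7705 - 2.1 = 2.6705 eV

For λ₂ = 529.2 nm:
E₂ = hc/λ₂ = 2.3429 eV
KE₂ = E₂ - φ = 2.3429 - 2.1 = 0.2429 eV

Ratio: KE₁/KE₂ = 2.6705/0.2429 = 10.9958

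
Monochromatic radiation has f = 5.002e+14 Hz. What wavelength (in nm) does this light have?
599.35 nm

Using the wave equation: c = fλ

Solving for wavelength:
λ = c/f = (3×10⁸ m/s) / (5.002e+14 Hz)
λ = 599.35 nm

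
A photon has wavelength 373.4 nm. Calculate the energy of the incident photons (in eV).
3.3204 eV

Using E = hf = hc/λ:

E = hc/λ = (6.626×10⁻³⁴ J·s)(3×10⁸ m/s) / (373.4×10⁻⁹ m)
E = 3.3204 eV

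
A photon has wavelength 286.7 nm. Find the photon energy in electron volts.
4.3245 eV

Using E = hf = hc/λ:

E = hc/λ = (6.626×10⁻³⁴ J·s)(3×10⁸ m/s) / (286.7×10⁻⁹ m)
E = 4.3245 eV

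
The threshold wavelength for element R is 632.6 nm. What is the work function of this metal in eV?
1.96 eV

At the threshold wavelength, photon energy equals work function:
φ = hc/λ₀

Calculating:
φ = (6.626×10⁻³⁴ J·s)(3×10⁸ m/s) / (632.6×10⁻⁹ m)
φ = 1.96 eV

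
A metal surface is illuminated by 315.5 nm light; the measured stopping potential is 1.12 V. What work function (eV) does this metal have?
2.81 eV

The stopping potential gives the maximum kinetic energy: KE_max = eV_s = 1.12 eV

From Einstein's photoelectric equation: KE_max = hc/λ - φ
Rearranging: φ = hc/λ - KE_max

Calculate photon energy:
E_photon = hc/λ = (6.626×10⁻³⁴ J·s)(3×10⁸ m/s) / (315.5×10⁻⁹ m) = 3.9298 eV

Therefore:
φ = 3.9298 - 1.12 = 2.81 eV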